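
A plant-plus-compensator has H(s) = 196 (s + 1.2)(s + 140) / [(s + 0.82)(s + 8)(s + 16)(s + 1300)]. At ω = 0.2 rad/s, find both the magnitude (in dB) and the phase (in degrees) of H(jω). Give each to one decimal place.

|j0.2 + 1.2| = √(0.2² + 1.2²) = 1.217
|j0.2 + 140| = √(0.2² + 140²) = 140
|j0.2 + 0.82| = √(0.2² + 0.82²) = 0.844
|j0.2 + 8| = √(0.2² + 8²) = 8.002
|j0.2 + 16| = √(0.2² + 16²) = 16
|j0.2 + 1300| = √(0.2² + 1300²) = 1300
|H(j0.2)| = 196 × 1.217 × 140 / (0.844 × 8.002 × 16 × 1300) = 0.23759
20 log₁₀(0.23759) = -12.48 dB
∠(j0.2 + 1.2) = arctan(0.2/1.2) = 9.46°
∠(j0.2 + 140) = arctan(0.2/140) = 0.08°
∠(j0.2 + 0.82) = arctan(0.2/0.82) = 13.71°
∠(j0.2 + 8) = arctan(0.2/8) = 1.43°
∠(j0.2 + 16) = arctan(0.2/16) = 0.72°
∠(j0.2 + 1300) = arctan(0.2/1300) = 0.01°
∠H(j0.2) = 9.46° + 0.08° − (13.71° + 1.43° + 0.72° + 0.01°) = -6.32°

|H| = -12.5 dB, ∠H = -6.3°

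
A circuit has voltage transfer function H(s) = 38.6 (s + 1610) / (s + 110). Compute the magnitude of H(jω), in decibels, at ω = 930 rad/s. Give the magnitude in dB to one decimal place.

|j930 + 1610| = √(930² + 1610²) = 1859
|j930 + 110| = √(930² + 110²) = 936.5
|H(j930)| = 38.6 × 1859 / 936.5 = 76.637
20 log₁₀(76.637) = 37.69 dB

37.7 dB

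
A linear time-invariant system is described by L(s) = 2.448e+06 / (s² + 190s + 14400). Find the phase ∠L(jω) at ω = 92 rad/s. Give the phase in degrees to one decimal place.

-71.2°

∠[(j92)² + 190(j92) + 14400] = ∠[5936 + j17480] = 71.24°
∠L(j92) = −71.24° = -71.24°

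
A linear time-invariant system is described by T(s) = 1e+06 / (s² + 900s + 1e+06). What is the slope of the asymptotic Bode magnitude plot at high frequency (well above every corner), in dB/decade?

-40 dB/decade

With 0 zeros and 2 poles, the high-frequency asymptotic slope is 20 × (0 − 2) = -40 dB/decade.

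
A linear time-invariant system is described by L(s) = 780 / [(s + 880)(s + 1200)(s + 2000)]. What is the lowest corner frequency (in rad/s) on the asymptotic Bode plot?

Break frequencies occur at each pole and zero magnitude: 880 rad/s, 1200 rad/s, 2000 rad/s.
The lowest is 880 rad/s.

880 rad/s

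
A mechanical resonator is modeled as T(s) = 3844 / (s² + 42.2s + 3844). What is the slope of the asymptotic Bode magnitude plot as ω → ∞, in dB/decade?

With 0 zeros and 2 poles, the high-frequency asymptotic slope is 20 × (0 − 2) = -40 dB/decade.

-40 dB/decade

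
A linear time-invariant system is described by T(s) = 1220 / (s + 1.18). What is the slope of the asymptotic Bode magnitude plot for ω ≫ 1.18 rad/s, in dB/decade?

With 0 zeros and 1 pole, the high-frequency asymptotic slope is 20 × (0 − 1) = -20 dB/decade.

-20 dB/decade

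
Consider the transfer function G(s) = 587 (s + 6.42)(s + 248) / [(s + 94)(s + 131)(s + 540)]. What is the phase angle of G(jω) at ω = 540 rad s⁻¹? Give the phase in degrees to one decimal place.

-46.8°

∠(j540 + 6.42) = arctan(540/6.42) = 89.32°
∠(j540 + 248) = arctan(540/248) = 65.33°
∠(j540 + 94) = arctan(540/94) = 80.13°
∠(j540 + 131) = arctan(540/131) = 76.36°
∠(j540 + 540) = arctan(540/540) = 45.00°
∠G(j540) = 89.32° + 65.33° − (80.13° + 76.36° + 45.00°) = -46.84°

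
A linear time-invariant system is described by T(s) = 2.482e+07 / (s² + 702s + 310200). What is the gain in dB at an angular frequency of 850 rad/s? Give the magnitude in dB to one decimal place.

|(j850)² + 702(j850) + 310200| = |-4.123e+05 + j5.967e+05| = 7.253e+05
|T(j850)| = 2.482e+07 / 7.253e+05 = 34.221
20 log₁₀(34.221) = 30.69 dB

30.7 dB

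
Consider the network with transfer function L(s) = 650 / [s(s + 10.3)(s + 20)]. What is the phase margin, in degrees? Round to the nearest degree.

Gain crossover: |L(jω)| = 1 at ω ≈ 3 rad/s.
∠L(j3) = −90° − arctan(3/10.3) − arctan(3/20) ≈ -114.74°
PM = 180° + (-114.74°) = 65.26°

65°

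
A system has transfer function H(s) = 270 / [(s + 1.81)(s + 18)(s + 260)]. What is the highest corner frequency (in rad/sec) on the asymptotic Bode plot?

Break frequencies occur at each pole and zero magnitude: 1.81 rad/sec, 18 rad/sec, 260 rad/sec.
The highest is 260 rad/sec.

260 rad/sec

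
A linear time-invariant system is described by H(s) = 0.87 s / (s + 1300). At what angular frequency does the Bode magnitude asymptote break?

The single real pole at s = −1300 gives a corner at ω = 1300 rad/sec.

1300 rad/sec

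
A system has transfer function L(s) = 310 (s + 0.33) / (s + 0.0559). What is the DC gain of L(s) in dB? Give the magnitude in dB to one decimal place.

65.2 dB

L(0) = 310 × 0.33 / 0.0559 = 1830.1
20 log₁₀(1830.1) = 65.25 dB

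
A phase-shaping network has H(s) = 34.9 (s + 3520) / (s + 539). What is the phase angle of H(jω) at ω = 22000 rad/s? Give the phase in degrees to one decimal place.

∠(j22000 + 3520) = arctan(22000/3520) = 80.91°
∠(j22000 + 539) = arctan(22000/539) = 88.60°
∠H(j22000) = 80.91° − 88.60° = -7.69°

-7.7°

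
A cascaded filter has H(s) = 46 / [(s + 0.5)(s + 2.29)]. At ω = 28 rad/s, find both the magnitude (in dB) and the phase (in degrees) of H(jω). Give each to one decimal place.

|H| = -24.7 dB, ∠H = -174.3°

|j28 + 0.5| = √(28² + 0.5²) = 28
|j28 + 2.29| = √(28² + 2.29²) = 28.09
|H(j28)| = 46 / (28 × 28.09) = 0.058469
20 log₁₀(0.058469) = -24.66 dB
∠(j28 + 0.5) = arctan(28/0.5) = 88.98°
∠(j28 + 2.29) = arctan(28/2.29) = 85.32°
∠H(j28) = − (88.98° + 85.32°) = -174.30°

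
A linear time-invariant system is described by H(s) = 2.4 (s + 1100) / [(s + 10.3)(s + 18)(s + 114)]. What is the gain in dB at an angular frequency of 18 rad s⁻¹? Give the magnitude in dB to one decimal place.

-27.3 dB

|j18 + 1100| = √(18² + 1100²) = 1100
|j18 + 10.3| = √(18² + 10.3²) = 20.74
|j18 + 18| = √(18² + 18²) = 25.46
|j18 + 114| = √(18² + 114²) = 115.4
|H(j18)| = 2.4 × 1100 / (20.74 × 25.46 × 115.4) = 0.043335
20 log₁₀(0.043335) = -27.26 dB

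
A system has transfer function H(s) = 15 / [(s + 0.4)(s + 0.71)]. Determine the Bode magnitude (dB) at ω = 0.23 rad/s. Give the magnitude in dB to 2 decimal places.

|j0.23 + 0.4| = √(0.23² + 0.4²) = 0.4614
|j0.23 + 0.71| = √(0.23² + 0.71²) = 0.7463
|H(j0.23)| = 15 / (0.4614 × 0.7463) = 43.559
20 log₁₀(43.559) = 32.782 dB

32.78 dB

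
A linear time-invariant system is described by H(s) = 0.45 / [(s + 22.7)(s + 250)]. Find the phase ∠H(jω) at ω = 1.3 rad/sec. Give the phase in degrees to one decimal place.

-3.6°

∠(j1.3 + 22.7) = arctan(1.3/22.7) = 3.28°
∠(j1.3 + 250) = arctan(1.3/250) = 0.30°
∠H(j1.3) = − (3.28° + 0.30°) = -3.58°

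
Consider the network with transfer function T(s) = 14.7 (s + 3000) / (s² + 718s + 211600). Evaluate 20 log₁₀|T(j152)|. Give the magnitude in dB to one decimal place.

|j152 + 3000| = √(152² + 3000²) = 3004
|(j152)² + 718(j152) + 211600| = |1.885e+05 + j1.0914e+05| = 2.178e+05
|T(j152)| = 14.7 × 3004 / 2.178e+05 = 0.20273
20 log₁₀(0.20273) = -13.86 dB

-13.9 dB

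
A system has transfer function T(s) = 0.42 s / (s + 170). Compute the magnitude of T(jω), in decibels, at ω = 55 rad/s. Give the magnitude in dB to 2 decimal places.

|j55| = 55
|j55 + 170| = √(55² + 170²) = 178.7
|T(j55)| = 0.42 × 55 / 178.7 = 0.12928
20 log₁₀(0.12928) = -17.769 dB

-17.77 dB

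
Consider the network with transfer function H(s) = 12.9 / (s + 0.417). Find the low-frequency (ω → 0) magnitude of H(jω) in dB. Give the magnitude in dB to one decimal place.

H(0) = 12.9 / 0.417 = 30.935
20 log₁₀(30.935) = 29.81 dB

29.8 dB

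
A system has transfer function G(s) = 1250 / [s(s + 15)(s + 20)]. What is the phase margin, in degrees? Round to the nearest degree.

64 deg

Gain crossover: |G(jω)| = 1 at ω ≈ 3.95 rad s⁻¹.
∠G(j3.95) = −90° − arctan(3.95/15) − arctan(3.95/20) ≈ -115.94°
PM = 180° + (-115.94°) = 64.06°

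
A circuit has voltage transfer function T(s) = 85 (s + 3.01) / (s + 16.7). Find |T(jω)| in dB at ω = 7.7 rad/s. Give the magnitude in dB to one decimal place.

31.6 dB

|j7.7 + 3.01| = √(7.7² + 3.01²) = 8.267
|j7.7 + 16.7| = √(7.7² + 16.7²) = 18.39
|T(j7.7)| = 85 × 8.267 / 18.39 = 38.213
20 log₁₀(38.213) = 31.64 dB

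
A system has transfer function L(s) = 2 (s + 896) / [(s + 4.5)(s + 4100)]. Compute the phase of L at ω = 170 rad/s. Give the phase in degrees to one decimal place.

-80.1°

∠(j170 + 896) = arctan(170/896) = 10.74°
∠(j170 + 4.5) = arctan(170/4.5) = 88.48°
∠(j170 + 4100) = arctan(170/4100) = 2.37°
∠L(j170) = 10.74° − (88.48° + 2.37°) = -80.11°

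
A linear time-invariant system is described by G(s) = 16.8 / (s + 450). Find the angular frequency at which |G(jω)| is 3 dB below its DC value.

For a single-pole low-pass, the −3 dB point is at the pole: ω = 450 rad/s.

450 rad/s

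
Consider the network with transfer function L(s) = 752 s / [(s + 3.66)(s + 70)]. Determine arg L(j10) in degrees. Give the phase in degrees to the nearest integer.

12°

∠(j10) = 90.00°
∠(j10 + 3.66) = arctan(10/3.66) = 69.90°
∠(j10 + 70) = arctan(10/70) = 8.13°
∠L(j10) = 90.00° − (69.90° + 8.13°) = 11.97°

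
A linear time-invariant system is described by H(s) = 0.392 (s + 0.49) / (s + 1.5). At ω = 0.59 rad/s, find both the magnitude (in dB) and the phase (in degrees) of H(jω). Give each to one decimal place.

|H| = -14.6 dB, ∠H = 28.8°

|j0.59 + 0.49| = √(0.59² + 0.49²) = 0.7669
|j0.59 + 1.5| = √(0.59² + 1.5²) = 1.612
|H(j0.59)| = 0.392 × 0.7669 / 1.612 = 0.18652
20 log₁₀(0.18652) = -14.59 dB
∠(j0.59 + 0.49) = arctan(0.59/0.49) = 50.29°
∠(j0.59 + 1.5) = arctan(0.59/1.5) = 21.47°
∠H(j0.59) = 50.29° − 21.47° = 28.82°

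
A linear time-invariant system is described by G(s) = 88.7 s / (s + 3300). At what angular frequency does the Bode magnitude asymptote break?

3300 rad/s

The single real pole at s = −3300 gives a corner at ω = 3300 rad/s.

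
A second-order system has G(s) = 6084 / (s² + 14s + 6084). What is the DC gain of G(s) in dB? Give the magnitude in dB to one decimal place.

0.0 dB

G(0) = 6084 / 6084 = 1
20 log₁₀(1) = 0.00 dB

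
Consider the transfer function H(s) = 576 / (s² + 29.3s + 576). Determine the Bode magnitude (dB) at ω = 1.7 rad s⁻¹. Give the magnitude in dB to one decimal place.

|(j1.7)² + 29.3(j1.7) + 576| = |573.11 + j49.81| = 575.3
|H(j1.7)| = 576 / 575.3 = 1.0013
20 log₁₀(1.0013) = 0.01 dB

0.0 dB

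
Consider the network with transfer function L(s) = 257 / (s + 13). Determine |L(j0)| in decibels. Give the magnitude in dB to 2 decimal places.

25.92 dB

L(0) = 257 / 13 = 19.769
20 log₁₀(19.769) = 25.920 dB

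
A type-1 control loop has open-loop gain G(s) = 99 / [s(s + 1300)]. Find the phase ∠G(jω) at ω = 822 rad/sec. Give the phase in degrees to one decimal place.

-122.3°

∠(j822 + 1300) = arctan(822/1300) = 32.31°
∠(j822) = 90.00°
∠G(j822) = − (32.31° + 90.00°) = -122.31°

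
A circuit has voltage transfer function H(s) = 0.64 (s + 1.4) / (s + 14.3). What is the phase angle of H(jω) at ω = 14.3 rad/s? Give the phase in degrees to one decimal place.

39.4°

∠(j14.3 + 1.4) = arctan(14.3/1.4) = 84.41°
∠(j14.3 + 14.3) = arctan(14.3/14.3) = 45.00°
∠H(j14.3) = 84.41° − 45.00° = 39.41°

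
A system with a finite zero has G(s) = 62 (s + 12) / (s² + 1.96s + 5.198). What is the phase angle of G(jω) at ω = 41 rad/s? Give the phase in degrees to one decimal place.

-103.6°

∠(j41 + 12) = arctan(41/12) = 73.69°
∠[(j41)² + 1.96(j41) + 5.198] = ∠[-1675.8 + j80.36] = 177.25°
∠G(j41) = 73.69° − 177.25° = -103.57°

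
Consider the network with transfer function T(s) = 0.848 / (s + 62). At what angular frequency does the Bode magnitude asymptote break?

62 rad/sec

The single real pole at s = −62 gives a corner at ω = 62 rad/sec.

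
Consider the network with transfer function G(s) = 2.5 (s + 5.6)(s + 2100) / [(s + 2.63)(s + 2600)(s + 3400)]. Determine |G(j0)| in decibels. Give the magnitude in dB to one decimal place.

-58.0 dB

G(0) = 2.5 × 5.6 × 2100 / (2.63 × 2600 × 3400) = 0.0012646
20 log₁₀(0.0012646) = -57.96 dB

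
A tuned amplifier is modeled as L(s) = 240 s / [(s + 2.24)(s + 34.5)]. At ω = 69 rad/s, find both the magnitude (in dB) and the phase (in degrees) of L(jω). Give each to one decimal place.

|j69| = 69
|j69 + 2.24| = √(69² + 2.24²) = 69.04
|j69 + 34.5| = √(69² + 34.5²) = 77.14
|L(j69)| = 240 × 69 / (69.04 × 77.14) = 3.1094
20 log₁₀(3.1094) = 9.85 dB
∠(j69) = 90.00°
∠(j69 + 2.24) = arctan(69/2.24) = 88.14°
∠(j69 + 34.5) = arctan(69/34.5) = 63.43°
∠L(j69) = 90.00° − (88.14° + 63.43°) = -61.58°

|L| = 9.9 dB, ∠L = -61.6°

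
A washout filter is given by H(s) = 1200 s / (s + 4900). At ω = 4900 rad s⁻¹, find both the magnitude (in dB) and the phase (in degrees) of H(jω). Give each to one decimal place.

|H| = 58.6 dB, ∠H = 45.0°

|j4900| = 4900
|j4900 + 4900| = √(4900² + 4900²) = 6930
|H(j4900)| = 1200 × 4900 / 6930 = 848.53
20 log₁₀(848.53) = 58.57 dB
∠(j4900) = 90.00°
∠(j4900 + 4900) = arctan(4900/4900) = 45.00°
∠H(j4900) = 90.00° − 45.00° = 45.00°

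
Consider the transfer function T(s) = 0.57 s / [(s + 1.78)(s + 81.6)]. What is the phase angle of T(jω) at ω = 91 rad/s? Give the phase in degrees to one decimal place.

∠(j91) = 90.00°
∠(j91 + 1.78) = arctan(91/1.78) = 88.88°
∠(j91 + 81.6) = arctan(91/81.6) = 48.12°
∠T(j91) = 90.00° − (88.88° + 48.12°) = -47.00°

-47.0°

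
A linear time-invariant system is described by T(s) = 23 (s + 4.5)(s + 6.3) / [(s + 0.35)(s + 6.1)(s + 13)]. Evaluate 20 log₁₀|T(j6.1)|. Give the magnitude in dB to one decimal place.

|j6.1 + 4.5| = √(6.1² + 4.5²) = 7.58
|j6.1 + 6.3| = √(6.1² + 6.3²) = 8.769
|j6.1 + 0.35| = √(6.1² + 0.35²) = 6.11
|j6.1 + 6.1| = √(6.1² + 6.1²) = 8.627
|j6.1 + 13| = √(6.1² + 13²) = 14.36
|T(j6.1)| = 23 × 7.58 × 8.769 / (6.11 × 8.627 × 14.36) = 2.0199
20 log₁₀(2.0199) = 6.11 dB

6.1 dB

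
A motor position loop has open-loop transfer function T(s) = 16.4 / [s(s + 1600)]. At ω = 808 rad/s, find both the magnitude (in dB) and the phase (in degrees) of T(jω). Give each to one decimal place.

|j808 + 1600| = √(808² + 1600²) = 1792
|j808| = 808
|T(j808)| = 16.4 / (1792 × 808) = 1.1324e-05
20 log₁₀(1.1324e-05) = -98.92 dB
∠(j808 + 1600) = arctan(808/1600) = 26.79°
∠(j808) = 90.00°
∠T(j808) = − (26.79° + 90.00°) = -116.79°

|T| = -98.9 dB, ∠T = -116.8°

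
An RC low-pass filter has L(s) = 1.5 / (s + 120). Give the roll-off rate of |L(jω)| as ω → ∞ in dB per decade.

With 0 zeros and 1 pole, the high-frequency asymptotic slope is 20 × (0 − 1) = -20 dB/decade.

-20 dB/decade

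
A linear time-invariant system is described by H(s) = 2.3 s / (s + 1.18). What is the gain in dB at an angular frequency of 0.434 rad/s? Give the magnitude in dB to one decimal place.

|j0.434| = 0.434
|j0.434 + 1.18| = √(0.434² + 1.18²) = 1.257
|H(j0.434)| = 2.3 × 0.434 / 1.257 = 0.79394
20 log₁₀(0.79394) = -2.00 dB

-2.0 dB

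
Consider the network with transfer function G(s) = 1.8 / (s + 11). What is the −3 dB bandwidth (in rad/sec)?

11 rad/sec

For a single-pole low-pass, the −3 dB point is at the pole: ω = 11 rad/sec.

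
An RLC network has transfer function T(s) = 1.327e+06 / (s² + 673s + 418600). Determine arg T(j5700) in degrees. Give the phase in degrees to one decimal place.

-173.2°

∠[(j5700)² + 673(j5700) + 418600] = ∠[-3.2071e+07 + j3.8361e+06] = 173.18°
∠T(j5700) = −173.18° = -173.18°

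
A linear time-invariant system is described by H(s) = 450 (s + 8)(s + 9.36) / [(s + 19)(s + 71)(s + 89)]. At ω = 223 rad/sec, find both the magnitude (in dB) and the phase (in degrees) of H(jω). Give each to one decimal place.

|j223 + 8| = √(223² + 8²) = 223.1
|j223 + 9.36| = √(223² + 9.36²) = 223.2
|j223 + 19| = √(223² + 19²) = 223.8
|j223 + 71| = √(223² + 71²) = 234
|j223 + 89| = √(223² + 89²) = 240.1
|H(j223)| = 450 × 223.1 × 223.2 / (223.8 × 234 × 240.1) = 1.7821
20 log₁₀(1.7821) = 5.02 dB
∠(j223 + 8) = arctan(223/8) = 87.95°
∠(j223 + 9.36) = arctan(223/9.36) = 87.60°
∠(j223 + 19) = arctan(223/19) = 85.13°
∠(j223 + 71) = arctan(223/71) = 72.34°
∠(j223 + 89) = arctan(223/89) = 68.24°
∠H(j223) = 87.95° + 87.60° − (85.13° + 72.34° + 68.24°) = -50.17°

|H| = 5.0 dB, ∠H = -50.2°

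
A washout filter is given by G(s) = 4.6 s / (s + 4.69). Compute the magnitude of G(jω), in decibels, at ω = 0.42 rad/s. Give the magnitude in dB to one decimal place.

|j0.42| = 0.42
|j0.42 + 4.69| = √(0.42² + 4.69²) = 4.709
|G(j0.42)| = 4.6 × 0.42 / 4.709 = 0.4103
20 log₁₀(0.4103) = -7.74 dB

-7.7 dB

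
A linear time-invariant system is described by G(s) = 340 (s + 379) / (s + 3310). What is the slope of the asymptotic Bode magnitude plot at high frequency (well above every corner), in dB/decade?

With 1 zero and 1 pole, the high-frequency asymptotic slope is 20 × (1 − 1) = 0 dB/decade.

0 dB/decade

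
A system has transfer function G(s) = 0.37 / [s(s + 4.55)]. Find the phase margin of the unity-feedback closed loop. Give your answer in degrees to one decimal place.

89.0°

Gain crossover: |G(jω)| = 1 at ω ≈ 0.0813 rad/s.
∠G(j0.0813) = −90° − arctan(0.0813/4.55) ≈ -91.02°
PM = 180° + (-91.02°) = 88.98°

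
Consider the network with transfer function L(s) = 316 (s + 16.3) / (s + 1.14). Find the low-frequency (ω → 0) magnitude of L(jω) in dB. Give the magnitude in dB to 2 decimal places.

73.10 dB

L(0) = 316 × 16.3 / 1.14 = 4518.2
20 log₁₀(4518.2) = 73.099 dB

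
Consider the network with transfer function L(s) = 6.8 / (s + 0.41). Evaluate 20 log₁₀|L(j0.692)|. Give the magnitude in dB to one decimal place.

|j0.692 + 0.41| = √(0.692² + 0.41²) = 0.8043
|L(j0.692)| = 6.8 / 0.8043 = 8.4541
20 log₁₀(8.4541) = 18.54 dB

18.5 dB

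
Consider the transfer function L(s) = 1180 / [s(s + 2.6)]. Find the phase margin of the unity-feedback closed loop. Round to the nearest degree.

4°

Gain crossover: |L(jω)| = 1 at ω ≈ 34.3 rad/sec.
∠L(j34.3) = −90° − arctan(34.3/2.6) ≈ -175.67°
PM = 180° + (-175.67°) = 4.33°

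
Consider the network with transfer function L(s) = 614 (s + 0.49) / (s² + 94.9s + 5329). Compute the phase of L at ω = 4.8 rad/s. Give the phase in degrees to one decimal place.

79.3 deg

∠(j4.8 + 0.49) = arctan(4.8/0.49) = 84.17°
∠[(j4.8)² + 94.9(j4.8) + 5329] = ∠[5306 + j455.52] = 4.91°
∠L(j4.8) = 84.17° − 4.91° = 79.26°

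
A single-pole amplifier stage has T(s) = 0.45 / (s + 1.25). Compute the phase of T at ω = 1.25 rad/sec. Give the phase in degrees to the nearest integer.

∠(j1.25 + 1.25) = arctan(1.25/1.25) = 45.00°
∠T(j1.25) = −45.00° = -45.00°

-45°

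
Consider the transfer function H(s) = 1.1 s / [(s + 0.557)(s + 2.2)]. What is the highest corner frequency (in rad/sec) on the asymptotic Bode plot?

2.2 rad/sec

Break frequencies occur at each pole and zero magnitude: 0.557 rad/sec, 2.2 rad/sec.
The highest is 2.2 rad/sec.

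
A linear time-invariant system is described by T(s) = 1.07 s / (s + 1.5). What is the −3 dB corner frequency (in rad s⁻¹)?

1.5 rad s⁻¹

For a single-pole high-pass, the −3 dB point is at the pole: ω = 1.5 rad s⁻¹.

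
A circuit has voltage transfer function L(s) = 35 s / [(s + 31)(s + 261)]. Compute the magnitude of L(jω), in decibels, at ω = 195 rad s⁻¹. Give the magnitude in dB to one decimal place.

|j195| = 195
|j195 + 31| = √(195² + 31²) = 197.4
|j195 + 261| = √(195² + 261²) = 325.8
|L(j195)| = 35 × 195 / (197.4 × 325.8) = 0.1061
20 log₁₀(0.1061) = -19.49 dB

-19.5 dB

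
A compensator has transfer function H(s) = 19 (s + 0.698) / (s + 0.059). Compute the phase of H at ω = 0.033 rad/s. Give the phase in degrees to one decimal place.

-26.5 deg

∠(j0.033 + 0.698) = arctan(0.033/0.698) = 2.71°
∠(j0.033 + 0.059) = arctan(0.033/0.059) = 29.22°
∠H(j0.033) = 2.71° − 29.22° = -26.51°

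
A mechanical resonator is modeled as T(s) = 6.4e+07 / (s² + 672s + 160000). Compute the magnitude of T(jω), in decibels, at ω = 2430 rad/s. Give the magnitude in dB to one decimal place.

20.6 dB

|(j2430)² + 672(j2430) + 160000| = |-5.7449e+06 + j1.633e+06| = 5.972e+06
|T(j2430)| = 6.4e+07 / 5.972e+06 = 10.716
20 log₁₀(10.716) = 20.60 dB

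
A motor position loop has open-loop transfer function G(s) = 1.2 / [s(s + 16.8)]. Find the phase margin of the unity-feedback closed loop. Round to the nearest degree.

Gain crossover: |G(jω)| = 1 at ω ≈ 0.0714 rad/sec.
∠G(j0.0714) = −90° − arctan(0.0714/16.8) ≈ -90.24°
PM = 180° + (-90.24°) = 89.76°

90 deg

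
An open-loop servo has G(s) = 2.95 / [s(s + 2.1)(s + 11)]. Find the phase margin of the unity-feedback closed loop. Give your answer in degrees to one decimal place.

85.9°

Gain crossover: |G(jω)| = 1 at ω ≈ 0.127 rad s⁻¹.
∠G(j0.127) = −90° − arctan(0.127/2.1) − arctan(0.127/11) ≈ -94.14°
PM = 180° + (-94.14°) = 85.86°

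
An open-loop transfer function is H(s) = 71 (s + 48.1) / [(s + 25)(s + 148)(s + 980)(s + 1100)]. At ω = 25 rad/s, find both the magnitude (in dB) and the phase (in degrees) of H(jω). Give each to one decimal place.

|j25 + 48.1| = √(25² + 48.1²) = 54.21
|j25 + 25| = √(25² + 25²) = 35.36
|j25 + 148| = √(25² + 148²) = 150.1
|j25 + 980| = √(25² + 980²) = 980.3
|j25 + 1100| = √(25² + 1100²) = 1100
|H(j25)| = 71 × 54.21 / (35.36 × 150.1 × 980.3 × 1100) = 6.7241e-07
20 log₁₀(6.7241e-07) = -123.45 dB
∠(j25 + 48.1) = arctan(25/48.1) = 27.46°
∠(j25 + 25) = arctan(25/25) = 45.00°
∠(j25 + 148) = arctan(25/148) = 9.59°
∠(j25 + 980) = arctan(25/980) = 1.46°
∠(j25 + 1100) = arctan(25/1100) = 1.30°
∠H(j25) = 27.46° − (45.00° + 9.59° + 1.46° + 1.30°) = -29.89°

|H| = -123.4 dB, ∠H = -29.9°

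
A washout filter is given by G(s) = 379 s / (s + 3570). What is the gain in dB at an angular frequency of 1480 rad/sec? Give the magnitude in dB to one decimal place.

|j1480| = 1480
|j1480 + 3570| = √(1480² + 3570²) = 3865
|G(j1480)| = 379 × 1480 / 3865 = 145.14
20 log₁₀(145.14) = 43.24 dB

43.2 dB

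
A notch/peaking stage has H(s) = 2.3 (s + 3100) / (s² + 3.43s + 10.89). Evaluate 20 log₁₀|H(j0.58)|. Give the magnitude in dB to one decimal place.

|j0.58 + 3100| = √(0.58² + 3100²) = 3100
|(j0.58)² + 3.43(j0.58) + 10.89| = |10.554 + j1.9894| = 10.74
|H(j0.58)| = 2.3 × 3100 / 10.74 = 663.91
20 log₁₀(663.91) = 56.44 dB

56.4 dB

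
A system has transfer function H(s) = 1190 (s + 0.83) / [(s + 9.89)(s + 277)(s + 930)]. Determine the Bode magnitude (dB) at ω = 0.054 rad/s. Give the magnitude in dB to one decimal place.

|j0.054 + 0.83| = √(0.054² + 0.83²) = 0.8318
|j0.054 + 9.89| = √(0.054² + 9.89²) = 9.89
|j0.054 + 277| = √(0.054² + 277²) = 277
|j0.054 + 930| = √(0.054² + 930²) = 930
|H(j0.054)| = 1190 × 0.8318 / (9.89 × 277 × 930) = 0.00038849
20 log₁₀(0.00038849) = -68.21 dB

-68.2 dB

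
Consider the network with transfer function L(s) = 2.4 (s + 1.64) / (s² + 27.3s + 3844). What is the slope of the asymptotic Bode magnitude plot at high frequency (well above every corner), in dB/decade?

-20 dB/decade

With 1 zero and 2 poles, the high-frequency asymptotic slope is 20 × (1 − 2) = -20 dB/decade.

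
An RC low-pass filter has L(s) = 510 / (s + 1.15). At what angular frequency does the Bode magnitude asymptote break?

The single real pole at s = −1.15 gives a corner at ω = 1.15 rad/s.

1.15 rad/s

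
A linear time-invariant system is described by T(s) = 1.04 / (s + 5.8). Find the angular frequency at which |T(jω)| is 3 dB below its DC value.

For a single-pole low-pass, the −3 dB point is at the pole: ω = 5.8 rad/sec.

5.8 rad/sec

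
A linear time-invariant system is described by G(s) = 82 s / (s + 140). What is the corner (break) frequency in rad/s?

The single real pole at s = −140 gives a corner at ω = 140 rad/s.

140 rad/s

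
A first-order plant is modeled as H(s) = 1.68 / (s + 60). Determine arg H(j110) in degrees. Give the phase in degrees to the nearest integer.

∠(j110 + 60) = arctan(110/60) = 61.39°
∠H(j110) = −61.39° = -61.39°

-61 deg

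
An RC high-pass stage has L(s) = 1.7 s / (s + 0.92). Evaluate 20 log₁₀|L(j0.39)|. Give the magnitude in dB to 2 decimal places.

-3.56 dB

|j0.39| = 0.39
|j0.39 + 0.92| = √(0.39² + 0.92²) = 0.9992
|L(j0.39)| = 1.7 × 0.39 / 0.9992 = 0.6635
20 log₁₀(0.6635) = -3.563 dB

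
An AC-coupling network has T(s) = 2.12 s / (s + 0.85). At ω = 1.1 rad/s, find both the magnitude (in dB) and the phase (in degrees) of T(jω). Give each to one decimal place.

|T| = 4.5 dB, ∠T = 37.7°

|j1.1| = 1.1
|j1.1 + 0.85| = √(1.1² + 0.85²) = 1.39
|T(j1.1)| = 2.12 × 1.1 / 1.39 = 1.6775
20 log₁₀(1.6775) = 4.49 dB
∠(j1.1) = 90.00°
∠(j1.1 + 0.85) = arctan(1.1/0.85) = 52.31°
∠T(j1.1) = 90.00° − 52.31° = 37.69°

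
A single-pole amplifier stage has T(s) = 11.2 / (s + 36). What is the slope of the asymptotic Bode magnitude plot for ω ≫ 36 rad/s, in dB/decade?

-20 dB/decade

With 0 zeros and 1 pole, the high-frequency asymptotic slope is 20 × (0 − 1) = -20 dB/decade.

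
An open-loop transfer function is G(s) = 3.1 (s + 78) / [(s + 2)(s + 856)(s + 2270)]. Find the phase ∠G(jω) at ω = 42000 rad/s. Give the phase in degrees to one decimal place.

-175.8°

∠(j42000 + 78) = arctan(42000/78) = 89.89°
∠(j42000 + 2) = arctan(42000/2) = 90.00°
∠(j42000 + 856) = arctan(42000/856) = 88.83°
∠(j42000 + 2270) = arctan(42000/2270) = 86.91°
∠G(j42000) = 89.89° − (90.00° + 88.83° + 86.91°) = -175.84°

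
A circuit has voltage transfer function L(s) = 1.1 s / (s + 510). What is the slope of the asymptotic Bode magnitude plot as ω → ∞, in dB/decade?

With 1 zero and 1 pole, the high-frequency asymptotic slope is 20 × (1 − 1) = 0 dB/decade.

0 dB/decade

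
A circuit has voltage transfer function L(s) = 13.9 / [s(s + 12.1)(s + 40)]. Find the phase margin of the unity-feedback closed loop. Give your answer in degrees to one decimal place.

89.8 deg

Gain crossover: |L(jω)| = 1 at ω ≈ 0.0287 rad/s.
∠L(j0.0287) = −90° − arctan(0.0287/12.1) − arctan(0.0287/40) ≈ -90.18°
PM = 180° + (-90.18°) = 89.82°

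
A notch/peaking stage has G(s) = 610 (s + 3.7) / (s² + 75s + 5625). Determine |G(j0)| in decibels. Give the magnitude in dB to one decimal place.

G(0) = 610 × 3.7 / 5625 = 0.40124
20 log₁₀(0.40124) = -7.93 dB

-7.9 dB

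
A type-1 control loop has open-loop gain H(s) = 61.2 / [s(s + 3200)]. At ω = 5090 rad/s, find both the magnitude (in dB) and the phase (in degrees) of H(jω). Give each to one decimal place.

|H| = -114.0 dB, ∠H = -147.8 deg

|j5090 + 3200| = √(5090² + 3200²) = 6012
|j5090| = 5090
|H(j5090)| = 61.2 / (6012 × 5090) = 1.9998e-06
20 log₁₀(1.9998e-06) = -113.98 dB
∠(j5090 + 3200) = arctan(5090/3200) = 57.84°
∠(j5090) = 90.00°
∠H(j5090) = − (57.84° + 90.00°) = -147.84°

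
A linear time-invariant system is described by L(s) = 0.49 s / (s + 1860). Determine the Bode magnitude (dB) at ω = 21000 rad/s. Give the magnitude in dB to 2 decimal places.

|j21000| = 2.1e+04
|j21000 + 1860| = √(21000² + 1860²) = 2.108e+04
|L(j21000)| = 0.49 × 2.1e+04 / 2.108e+04 = 0.48809
20 log₁₀(0.48809) = -6.230 dB

-6.23 dB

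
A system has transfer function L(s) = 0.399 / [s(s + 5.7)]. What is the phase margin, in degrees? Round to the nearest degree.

89 deg

Gain crossover: |L(jω)| = 1 at ω ≈ 0.07 rad/s.
∠L(j0.07) = −90° − arctan(0.07/5.7) ≈ -90.70°
PM = 180° + (-90.70°) = 89.30°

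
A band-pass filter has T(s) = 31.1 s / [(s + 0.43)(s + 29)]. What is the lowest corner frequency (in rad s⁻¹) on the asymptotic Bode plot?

0.43 rad s⁻¹

Break frequencies occur at each pole and zero magnitude: 0.43 rad s⁻¹, 29 rad s⁻¹.
The lowest is 0.43 rad s⁻¹.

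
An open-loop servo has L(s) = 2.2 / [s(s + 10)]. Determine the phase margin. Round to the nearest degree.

89°

Gain crossover: |L(jω)| = 1 at ω ≈ 0.22 rad/sec.
∠L(j0.22) = −90° − arctan(0.22/10) ≈ -91.26°
PM = 180° + (-91.26°) = 88.74°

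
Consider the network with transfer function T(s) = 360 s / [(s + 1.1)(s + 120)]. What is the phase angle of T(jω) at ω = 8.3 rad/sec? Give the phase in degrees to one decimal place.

∠(j8.3) = 90.00°
∠(j8.3 + 1.1) = arctan(8.3/1.1) = 82.45°
∠(j8.3 + 120) = arctan(8.3/120) = 3.96°
∠T(j8.3) = 90.00° − (82.45° + 3.96°) = 3.59°

3.6°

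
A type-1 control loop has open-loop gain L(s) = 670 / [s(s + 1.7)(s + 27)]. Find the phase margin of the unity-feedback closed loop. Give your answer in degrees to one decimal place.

9.4 deg

Gain crossover: |L(jω)| = 1 at ω ≈ 4.8 rad/s.
∠L(j4.8) = −90° − arctan(4.8/1.7) − arctan(4.8/27) ≈ -170.57°
PM = 180° + (-170.57°) = 9.43°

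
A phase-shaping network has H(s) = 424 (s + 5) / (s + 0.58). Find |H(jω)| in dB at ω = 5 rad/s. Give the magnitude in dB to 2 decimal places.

|j5 + 5| = √(5² + 5²) = 7.071
|j5 + 0.58| = √(5² + 0.58²) = 5.034
|H(j5)| = 424 × 7.071 / 5.034 = 595.63
20 log₁₀(595.63) = 55.500 dB

55.50 dB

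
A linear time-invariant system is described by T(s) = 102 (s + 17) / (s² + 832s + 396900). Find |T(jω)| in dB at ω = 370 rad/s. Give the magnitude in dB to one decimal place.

-20.6 dB

|j370 + 17| = √(370² + 17²) = 370.4
|(j370)² + 832(j370) + 396900| = |2.6e+05 + j3.0784e+05| = 4.029e+05
|T(j370)| = 102 × 370.4 / 4.029e+05 = 0.093759
20 log₁₀(0.093759) = -20.56 dB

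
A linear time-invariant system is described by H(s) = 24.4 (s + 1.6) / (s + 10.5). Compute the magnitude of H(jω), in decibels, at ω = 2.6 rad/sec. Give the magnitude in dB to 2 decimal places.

16.76 dB

|j2.6 + 1.6| = √(2.6² + 1.6²) = 3.053
|j2.6 + 10.5| = √(2.6² + 10.5²) = 10.82
|H(j2.6)| = 24.4 × 3.053 / 10.82 = 6.8863
20 log₁₀(6.8863) = 16.760 dB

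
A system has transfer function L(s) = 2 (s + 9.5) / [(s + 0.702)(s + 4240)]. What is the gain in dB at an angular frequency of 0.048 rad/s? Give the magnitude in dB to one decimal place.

-43.9 dB

|j0.048 + 9.5| = √(0.048² + 9.5²) = 9.5
|j0.048 + 0.702| = √(0.048² + 0.702²) = 0.7036
|j0.048 + 4240| = √(0.048² + 4240²) = 4240
|L(j0.048)| = 2 × 9.5 / (0.7036 × 4240) = 0.0063686
20 log₁₀(0.0063686) = -43.92 dB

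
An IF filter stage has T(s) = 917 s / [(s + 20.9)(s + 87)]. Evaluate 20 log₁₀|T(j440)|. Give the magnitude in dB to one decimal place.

|j440| = 440
|j440 + 20.9| = √(440² + 20.9²) = 440.5
|j440 + 87| = √(440² + 87²) = 448.5
|T(j440)| = 917 × 440 / (440.5 × 448.5) = 2.0422
20 log₁₀(2.0422) = 6.20 dB

6.2 dB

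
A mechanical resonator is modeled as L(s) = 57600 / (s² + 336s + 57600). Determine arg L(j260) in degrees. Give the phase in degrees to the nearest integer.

∠[(j260)² + 336(j260) + 57600] = ∠[-10000 + j87360] = 96.53°
∠L(j260) = −96.53° = -96.53°

-97°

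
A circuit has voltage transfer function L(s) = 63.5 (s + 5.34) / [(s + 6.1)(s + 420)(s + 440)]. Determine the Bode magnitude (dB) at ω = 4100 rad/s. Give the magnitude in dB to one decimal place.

-108.6 dB

|j4100 + 5.34| = √(4100² + 5.34²) = 4100
|j4100 + 6.1| = √(4100² + 6.1²) = 4100
|j4100 + 420| = √(4100² + 420²) = 4121
|j4100 + 440| = √(4100² + 440²) = 4124
|L(j4100)| = 63.5 × 4100 / (4100 × 4121 × 4124) = 3.7364e-06
20 log₁₀(3.7364e-06) = -108.55 dB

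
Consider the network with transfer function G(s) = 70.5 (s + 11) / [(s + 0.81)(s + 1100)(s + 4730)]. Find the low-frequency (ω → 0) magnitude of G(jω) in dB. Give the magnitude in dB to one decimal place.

-74.7 dB

G(0) = 70.5 × 11 / (0.81 × 1100 × 4730) = 0.00018401
20 log₁₀(0.00018401) = -74.70 dB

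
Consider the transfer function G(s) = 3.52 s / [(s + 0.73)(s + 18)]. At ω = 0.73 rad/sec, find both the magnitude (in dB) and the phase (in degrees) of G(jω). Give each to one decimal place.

|j0.73| = 0.73
|j0.73 + 0.73| = √(0.73² + 0.73²) = 1.032
|j0.73 + 18| = √(0.73² + 18²) = 18.01
|G(j0.73)| = 3.52 × 0.73 / (1.032 × 18.01) = 0.13817
20 log₁₀(0.13817) = -17.19 dB
∠(j0.73) = 90.00°
∠(j0.73 + 0.73) = arctan(0.73/0.73) = 45.00°
∠(j0.73 + 18) = arctan(0.73/18) = 2.32°
∠G(j0.73) = 90.00° − (45.00° + 2.32°) = 42.68°

|G| = -17.2 dB, ∠G = 42.7 deg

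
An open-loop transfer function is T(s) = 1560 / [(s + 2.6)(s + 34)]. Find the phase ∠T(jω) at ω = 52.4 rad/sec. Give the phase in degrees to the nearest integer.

∠(j52.4 + 2.6) = arctan(52.4/2.6) = 87.16°
∠(j52.4 + 34) = arctan(52.4/34) = 57.02°
∠T(j52.4) = − (87.16° + 57.02°) = -144.18°

-144°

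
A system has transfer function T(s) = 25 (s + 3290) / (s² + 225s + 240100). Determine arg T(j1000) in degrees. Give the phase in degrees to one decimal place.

∠(j1000 + 3290) = arctan(1000/3290) = 16.91°
∠[(j1000)² + 225(j1000) + 240100] = ∠[-7.599e+05 + j2.25e+05] = 163.51°
∠T(j1000) = 16.91° − 163.51° = -146.60°

-146.6°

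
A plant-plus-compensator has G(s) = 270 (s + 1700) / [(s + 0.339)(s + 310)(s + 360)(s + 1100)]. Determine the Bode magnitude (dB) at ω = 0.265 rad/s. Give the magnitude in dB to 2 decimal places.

-41.22 dB

|j0.265 + 1700| = √(0.265² + 1700²) = 1700
|j0.265 + 0.339| = √(0.265² + 0.339²) = 0.4303
|j0.265 + 310| = √(0.265² + 310²) = 310
|j0.265 + 360| = √(0.265² + 360²) = 360
|j0.265 + 1100| = √(0.265² + 1100²) = 1100
|G(j0.265)| = 270 × 1700 / (0.4303 × 310 × 360 × 1100) = 0.0086896
20 log₁₀(0.0086896) = -41.220 dB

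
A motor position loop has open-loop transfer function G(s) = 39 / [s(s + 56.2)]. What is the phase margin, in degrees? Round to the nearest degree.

Gain crossover: |G(jω)| = 1 at ω ≈ 0.694 rad s⁻¹.
∠G(j0.694) = −90° − arctan(0.694/56.2) ≈ -90.71°
PM = 180° + (-90.71°) = 89.29°

89°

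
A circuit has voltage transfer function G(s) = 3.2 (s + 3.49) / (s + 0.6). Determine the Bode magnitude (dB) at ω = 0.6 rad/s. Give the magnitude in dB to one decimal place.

22.5 dB

|j0.6 + 3.49| = √(0.6² + 3.49²) = 3.541
|j0.6 + 0.6| = √(0.6² + 0.6²) = 0.8485
|G(j0.6)| = 3.2 × 3.541 / 0.8485 = 13.355
20 log₁₀(13.355) = 22.51 dB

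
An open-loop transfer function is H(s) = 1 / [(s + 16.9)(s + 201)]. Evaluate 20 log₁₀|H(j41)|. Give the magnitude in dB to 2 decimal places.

-79.18 dB

|j41 + 16.9| = √(41² + 16.9²) = 44.35
|j41 + 201| = √(41² + 201²) = 205.1
|H(j41)| = 1 / (44.35 × 205.1) = 0.00010992
20 log₁₀(0.00010992) = -79.178 dB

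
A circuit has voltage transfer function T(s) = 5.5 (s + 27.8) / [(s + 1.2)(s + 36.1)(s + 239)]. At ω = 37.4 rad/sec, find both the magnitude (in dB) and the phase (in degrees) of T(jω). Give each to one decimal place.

|T| = -65.3 dB, ∠T = -89.7 deg

|j37.4 + 27.8| = √(37.4² + 27.8²) = 46.6
|j37.4 + 1.2| = √(37.4² + 1.2²) = 37.42
|j37.4 + 36.1| = √(37.4² + 36.1²) = 51.98
|j37.4 + 239| = √(37.4² + 239²) = 241.9
|T(j37.4)| = 5.5 × 46.6 / (37.42 × 51.98 × 241.9) = 0.00054471
20 log₁₀(0.00054471) = -65.28 dB
∠(j37.4 + 27.8) = arctan(37.4/27.8) = 53.38°
∠(j37.4 + 1.2) = arctan(37.4/1.2) = 88.16°
∠(j37.4 + 36.1) = arctan(37.4/36.1) = 46.01°
∠(j37.4 + 239) = arctan(37.4/239) = 8.89°
∠T(j37.4) = 53.38° − (88.16° + 46.01° + 8.89°) = -89.69°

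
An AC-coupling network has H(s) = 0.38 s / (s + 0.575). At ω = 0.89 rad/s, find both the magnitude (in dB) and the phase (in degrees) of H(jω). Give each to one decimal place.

|H| = -9.9 dB, ∠H = 32.9°

|j0.89| = 0.89
|j0.89 + 0.575| = √(0.89² + 0.575²) = 1.06
|H(j0.89)| = 0.38 × 0.89 / 1.06 = 0.31918
20 log₁₀(0.31918) = -9.92 dB
∠(j0.89) = 90.00°
∠(j0.89 + 0.575) = arctan(0.89/0.575) = 57.13°
∠H(j0.89) = 90.00° − 57.13° = 32.87°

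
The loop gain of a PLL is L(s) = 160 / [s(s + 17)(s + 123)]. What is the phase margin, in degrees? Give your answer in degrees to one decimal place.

Gain crossover: |L(jω)| = 1 at ω ≈ 0.0765 rad/s.
∠L(j0.0765) = −90° − arctan(0.0765/17) − arctan(0.0765/123) ≈ -90.29°
PM = 180° + (-90.29°) = 89.71°

89.7 deg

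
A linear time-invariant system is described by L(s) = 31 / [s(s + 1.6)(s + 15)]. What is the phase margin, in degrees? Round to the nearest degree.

52°

Gain crossover: |L(jω)| = 1 at ω ≈ 1.07 rad s⁻¹.
∠L(j1.07) = −90° − arctan(1.07/1.6) − arctan(1.07/15) ≈ -127.87°
PM = 180° + (-127.87°) = 52.13°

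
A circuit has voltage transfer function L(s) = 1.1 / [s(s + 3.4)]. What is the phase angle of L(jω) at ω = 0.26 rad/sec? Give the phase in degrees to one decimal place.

∠(j0.26 + 3.4) = arctan(0.26/3.4) = 4.37°
∠(j0.26) = 90.00°
∠L(j0.26) = − (4.37° + 90.00°) = -94.37°

-94.4°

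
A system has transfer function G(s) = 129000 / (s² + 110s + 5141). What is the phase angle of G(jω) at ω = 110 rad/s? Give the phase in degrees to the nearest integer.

-120°

∠[(j110)² + 110(j110) + 5141] = ∠[-6959 + j12100] = 119.90°
∠G(j110) = −119.90° = -119.90°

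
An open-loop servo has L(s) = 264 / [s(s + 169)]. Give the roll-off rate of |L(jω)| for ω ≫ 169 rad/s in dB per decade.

-40 dB/decade

With 0 zeros and 2 poles, the high-frequency asymptotic slope is 20 × (0 − 2) = -40 dB/decade.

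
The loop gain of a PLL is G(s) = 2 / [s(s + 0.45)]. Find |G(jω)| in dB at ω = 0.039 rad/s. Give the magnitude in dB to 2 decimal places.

|j0.039 + 0.45| = √(0.039² + 0.45²) = 0.4517
|j0.039| = 0.039
|G(j0.039)| = 2 / (0.4517 × 0.039) = 113.53
20 log₁₀(113.53) = 41.103 dB

41.10 dB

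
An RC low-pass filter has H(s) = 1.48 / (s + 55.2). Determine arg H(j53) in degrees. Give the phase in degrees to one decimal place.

-43.8 deg

∠(j53 + 55.2) = arctan(53/55.2) = 43.84°
∠H(j53) = −43.84° = -43.84°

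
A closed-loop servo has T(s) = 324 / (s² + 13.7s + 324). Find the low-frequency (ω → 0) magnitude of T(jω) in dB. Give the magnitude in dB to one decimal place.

0.0 dB

T(0) = 324 / 324 = 1
20 log₁₀(1) = 0.00 dB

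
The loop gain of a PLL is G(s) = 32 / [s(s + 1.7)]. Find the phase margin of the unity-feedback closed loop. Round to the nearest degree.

Gain crossover: |G(jω)| = 1 at ω ≈ 5.53 rad/sec.
∠G(j5.53) = −90° − arctan(5.53/1.7) ≈ -162.91°
PM = 180° + (-162.91°) = 17.09°

17°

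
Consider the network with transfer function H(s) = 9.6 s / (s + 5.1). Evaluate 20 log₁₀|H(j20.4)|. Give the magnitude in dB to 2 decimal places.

|j20.4| = 20.4
|j20.4 + 5.1| = √(20.4² + 5.1²) = 21.03
|H(j20.4)| = 9.6 × 20.4 / 21.03 = 9.3134
20 log₁₀(9.3134) = 19.382 dB

19.38 dB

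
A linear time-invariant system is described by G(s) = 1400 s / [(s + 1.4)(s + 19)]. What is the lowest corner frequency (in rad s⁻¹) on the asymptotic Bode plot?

1.4 rad s⁻¹

Break frequencies occur at each pole and zero magnitude: 1.4 rad s⁻¹, 19 rad s⁻¹.
The lowest is 1.4 rad s⁻¹.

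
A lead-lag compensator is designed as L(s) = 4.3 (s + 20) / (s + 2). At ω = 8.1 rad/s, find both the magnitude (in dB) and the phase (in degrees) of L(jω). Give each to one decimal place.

|j8.1 + 20| = √(8.1² + 20²) = 21.58
|j8.1 + 2| = √(8.1² + 2²) = 8.343
|L(j8.1)| = 4.3 × 21.58 / 8.343 = 11.121
20 log₁₀(11.121) = 20.92 dB
∠(j8.1 + 20) = arctan(8.1/20) = 22.05°
∠(j8.1 + 2) = arctan(8.1/2) = 76.13°
∠L(j8.1) = 22.05° − 76.13° = -54.08°

|L| = 20.9 dB, ∠L = -54.1°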